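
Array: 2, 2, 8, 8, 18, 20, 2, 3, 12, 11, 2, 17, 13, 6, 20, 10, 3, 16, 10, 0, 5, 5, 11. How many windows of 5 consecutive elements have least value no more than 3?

[2, 2, 8, 8, 18] → min 2  ≤ 3 ✓
[2, 8, 8, 18, 20] → min 2  ≤ 3 ✓
[8, 8, 18, 20, 2] → min 2  ≤ 3 ✓
[8, 18, 20, 2, 3] → min 2  ≤ 3 ✓
[18, 20, 2, 3, 12] → min 2  ≤ 3 ✓
[20, 2, 3, 12, 11] → min 2  ≤ 3 ✓
[2, 3, 12, 11, 2] → min 2  ≤ 3 ✓
[3, 12, 11, 2, 17] → min 2  ≤ 3 ✓
[12, 11, 2, 17, 13] → min 2  ≤ 3 ✓
[11, 2, 17, 13, 6] → min 2  ≤ 3 ✓
[2, 17, 13, 6, 20] → min 2  ≤ 3 ✓
[17, 13, 6, 20, 10] → min 6
[13, 6, 20, 10, 3] → min 3  ≤ 3 ✓
[6, 20, 10, 3, 16] → min 3  ≤ 3 ✓
[20, 10, 3, 16, 10] → min 3  ≤ 3 ✓
[10, 3, 16, 10, 0] → min 0  ≤ 3 ✓
[3, 16, 10, 0, 5] → min 0  ≤ 3 ✓
[16, 10, 0, 5, 5] → min 0  ≤ 3 ✓
[10, 0, 5, 5, 11] → min 0  ≤ 3 ✓
18 windows satisfy the condition.

18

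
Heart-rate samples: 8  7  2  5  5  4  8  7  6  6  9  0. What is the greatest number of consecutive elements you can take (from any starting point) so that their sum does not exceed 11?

2

→ 8: sum 8, len 1
→ 7 (dropped 8): sum 7, len 1
→ 2: sum 9, len 2
→ 5 (dropped 7): sum 7, len 2
→ 5 (dropped 2): sum 10, len 2
→ 4 (dropped 5): sum 9, len 2
→ 8 (dropped 5, 4): sum 8, len 1
→ 7 (dropped 8): sum 7, len 1
→ 6 (dropped 7): sum 6, len 1
→ 6 (dropped 6): sum 6, len 1
→ 9 (dropped 6): sum 9, len 1
→ 0: sum 9, len 2
Longest length seen: 2.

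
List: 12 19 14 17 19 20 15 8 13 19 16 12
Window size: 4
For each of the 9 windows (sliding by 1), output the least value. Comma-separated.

12 19 14 17 → min 12
19 14 17 19 → min 14
14 17 19 20 → min 14
17 19 20 15 → min 15
19 20 15 8 → min 8
20 15 8 13 → min 8
15 8 13 19 → min 8
8 13 19 16 → min 8
13 19 16 12 → min 12

12, 14, 14, 15, 8, 8, 8, 8, 12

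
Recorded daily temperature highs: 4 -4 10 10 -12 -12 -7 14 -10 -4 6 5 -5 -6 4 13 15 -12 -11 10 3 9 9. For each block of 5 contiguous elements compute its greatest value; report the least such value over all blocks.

Window maxs for each of the 19 positions:
[4, -4, 10, 10, -12] → max 10
[-4, 10, 10, -12, -12] → max 10
[10, 10, -12, -12, -7] → max 10
[10, -12, -12, -7, 14] → max 14
[-12, -12, -7, 14, -10] → max 14
[-12, -7, 14, -10, -4] → max 14
[-7, 14, -10, -4, 6] → max 14
[14, -10, -4, 6, 5] → max 14
[-10, -4, 6, 5, -5] → max 6
[-4, 6, 5, -5, -6] → max 6
[6, 5, -5, -6, 4] → max 6
[5, -5, -6, 4, 13] → max 13
[-5, -6, 4, 13, 15] → max 15
[-6, 4, 13, 15, -12] → max 15
[4, 13, 15, -12, -11] → max 15
[13, 15, -12, -11, 10] → max 15
[15, -12, -11, 10, 3] → max 15
[-12, -11, 10, 3, 9] → max 10
[-11, 10, 3, 9, 9] → max 10
Least of these is 6.

6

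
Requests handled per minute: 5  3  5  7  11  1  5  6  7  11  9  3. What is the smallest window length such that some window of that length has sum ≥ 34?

add 5: running sum 5 < 34
add 3: running sum 8 < 34
add 5: running sum 13 < 34
add 7: running sum 20 < 34
add 11: running sum 31 < 34
add 1: running sum 32 < 34
end 6: [5, 3, 5, 7, 11, 1, 5] sum 37, len 7
end 7: [5, 7, 11, 1, 5, 6] sum 35, len 6
end 8: [7, 11, 1, 5, 6, 7] sum 37, len 6
end 9: [11, 1, 5, 6, 7, 11] sum 41, len 6
end 10: [5, 6, 7, 11, 9] sum 38, len 5
end 11: [6, 7, 11, 9, 3] sum 36, len 5
Shortest qualifying length: 5.

5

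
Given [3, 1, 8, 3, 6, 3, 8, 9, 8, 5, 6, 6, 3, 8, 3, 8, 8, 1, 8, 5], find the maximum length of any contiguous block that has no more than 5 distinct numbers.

15

add 3: window [3] (1 distinct), len 1
add 1: window [3, 1] (2 distinct), len 2
add 8: window [3, 1, 8] (3 distinct), len 3
add 3: window [3, 1, 8, 3] (3 distinct), len 4
add 6: window [3, 1, 8, 3, 6] (4 distinct), len 5
add 3: window [3, 1, 8, 3, 6, 3] (4 distinct), len 6
add 8: window [3, 1, 8, 3, 6, 3, 8] (4 distinct), len 7
add 9: window [3, 1, 8, 3, 6, 3, 8, 9] (5 distinct), len 8
add 8: window [3, 1, 8, 3, 6, 3, 8, 9, 8] (5 distinct), len 9
add 5: window [8, 3, 6, 3, 8, 9, 8, 5] (5 distinct), len 8
add 6: window [8, 3, 6, 3, 8, 9, 8, 5, 6] (5 distinct), len 9
add 6: window [8, 3, 6, 3, 8, 9, 8, 5, 6, 6] (5 distinct), len 10
add 3: window [8, 3, 6, 3, 8, 9, 8, 5, 6, 6, 3] (5 distinct), len 11
add 8: window [8, 3, 6, 3, 8, 9, 8, 5, 6, 6, 3, 8] (5 distinct), len 12
add 3: window [8, 3, 6, 3, 8, 9, 8, 5, 6, 6, 3, 8, 3] (5 distinct), len 13
add 8: window [8, 3, 6, 3, 8, 9, 8, 5, 6, 6, 3, 8, 3, 8] (5 distinct), len 14
add 8: window [8, 3, 6, 3, 8, 9, 8, 5, 6, 6, 3, 8, 3, 8, 8] (5 distinct), len 15
add 1: window [8, 5, 6, 6, 3, 8, 3, 8, 8, 1] (5 distinct), len 10
add 8: window [8, 5, 6, 6, 3, 8, 3, 8, 8, 1, 8] (5 distinct), len 11
add 5: window [8, 5, 6, 6, 3, 8, 3, 8, 8, 1, 8, 5] (5 distinct), len 12
Longest length with ≤5 distinct: 15.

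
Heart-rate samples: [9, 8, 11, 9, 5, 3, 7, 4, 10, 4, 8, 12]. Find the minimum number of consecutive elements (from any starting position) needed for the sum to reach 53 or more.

Extend right; whenever the sum reaches 53, record the length and shrink from the left:
add 9: running sum 9 < 53
add 8: running sum 17 < 53
add 11: running sum 28 < 53
add 9: running sum 37 < 53
add 5: running sum 42 < 53
add 3: running sum 45 < 53
add 7: running sum 52 < 53
add 4: shortest ending here [9, 8, 11, 9, 5, 3, 7, 4] sum 56, len 8
add 10: shortest ending here [8, 11, 9, 5, 3, 7, 4, 10] sum 57, len 8
add 4: shortest ending here [11, 9, 5, 3, 7, 4, 10, 4] sum 53, len 8
add 8: shortest ending here [11, 9, 5, 3, 7, 4, 10, 4, 8] sum 61, len 9
add 12: shortest ending here [5, 3, 7, 4, 10, 4, 8, 12] sum 53, len 8
Shortest qualifying length: 8.

8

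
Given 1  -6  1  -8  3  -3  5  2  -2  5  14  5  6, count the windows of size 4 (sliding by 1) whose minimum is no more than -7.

4

[1, -6, 1, -8] → min -8  ≤ -7 ✓
[-6, 1, -8, 3] → min -8  ≤ -7 ✓
[1, -8, 3, -3] → min -8  ≤ -7 ✓
[-8, 3, -3, 5] → min -8  ≤ -7 ✓
[3, -3, 5, 2] → min -3
[-3, 5, 2, -2] → min -3
[5, 2, -2, 5] → min -2
[2, -2, 5, 14] → min -2
[-2, 5, 14, 5] → min -2
[5, 14, 5, 6] → min 5
4 windows satisfy the condition.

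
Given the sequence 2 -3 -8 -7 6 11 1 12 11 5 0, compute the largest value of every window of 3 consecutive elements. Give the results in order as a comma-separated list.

2, -3, 6, 11, 11, 12, 12, 12, 11

2 -3 -8 → max 2
-3 -8 -7 → max -3
-8 -7 6 → max 6
-7 6 11 → max 11
6 11 1 → max 11
11 1 12 → max 12
1 12 11 → max 12
12 11 5 → max 12
11 5 0 → max 11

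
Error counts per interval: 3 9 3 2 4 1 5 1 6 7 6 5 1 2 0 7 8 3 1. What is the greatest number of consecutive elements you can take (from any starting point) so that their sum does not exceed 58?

15

Extend to the right; shrink from the left whenever the sum exceeds 58:
[3] sum 3 len 1
[3, 9] sum 12 len 2
[3, 9, 3] sum 15 len 3
[3, 9, 3, 2] sum 17 len 4
[3, 9, 3, 2, 4] sum 21 len 5
[3, 9, 3, 2, 4, 1] sum 22 len 6
[3, 9, 3, 2, 4, 1, 5] sum 27 len 7
[3, 9, 3, 2, 4, 1, 5, 1] sum 28 len 8
[3, 9, 3, 2, 4, 1, 5, 1, 6] sum 34 len 9
[3, 9, 3, 2, 4, 1, 5, 1, 6, 7] sum 41 len 10
[3, 9, 3, 2, 4, 1, 5, 1, 6, 7, 6] sum 47 len 11
[3, 9, 3, 2, 4, 1, 5, 1, 6, 7, 6, 5] sum 52 len 12
[3, 9, 3, 2, 4, 1, 5, 1, 6, 7, 6, 5, 1] sum 53 len 13
[3, 9, 3, 2, 4, 1, 5, 1, 6, 7, 6, 5, 1, 2] sum 55 len 14
[3, 9, 3, 2, 4, 1, 5, 1, 6, 7, 6, 5, 1, 2, 0] sum 55 len 15
[3, 2, 4, 1, 5, 1, 6, 7, 6, 5, 1, 2, 0, 7] sum 50 len 14
[3, 2, 4, 1, 5, 1, 6, 7, 6, 5, 1, 2, 0, 7, 8] sum 58 len 15
[2, 4, 1, 5, 1, 6, 7, 6, 5, 1, 2, 0, 7, 8, 3] sum 58 len 15
[4, 1, 5, 1, 6, 7, 6, 5, 1, 2, 0, 7, 8, 3, 1] sum 57 len 15
Longest length seen: 15.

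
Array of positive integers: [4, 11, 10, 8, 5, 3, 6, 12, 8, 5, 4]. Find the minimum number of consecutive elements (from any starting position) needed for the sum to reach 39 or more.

6

Extend right; whenever the sum reaches 39, record the length and shrink from the left:
add 4: running sum 4 < 39
add 11: running sum 15 < 39
add 10: running sum 25 < 39
add 8: running sum 33 < 39
add 5: running sum 38 < 39
end 5: [4, 11, 10, 8, 5, 3] sum 41, len 6
end 6: [11, 10, 8, 5, 3, 6] sum 43, len 6
end 7: [10, 8, 5, 3, 6, 12] sum 44, len 6
end 8: [8, 5, 3, 6, 12, 8] sum 42, len 6
end 9: [5, 3, 6, 12, 8, 5] sum 39, len 6
end 10: [5, 3, 6, 12, 8, 5, 4] sum 43, len 7
Shortest qualifying length: 6.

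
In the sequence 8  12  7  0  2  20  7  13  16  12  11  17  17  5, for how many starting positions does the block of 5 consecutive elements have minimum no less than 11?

2

[8, 12, 7, 0, 2] → min 0
[12, 7, 0, 2, 20] → min 0
[7, 0, 2, 20, 7] → min 0
[0, 2, 20, 7, 13] → min 0
[2, 20, 7, 13, 16] → min 2
[20, 7, 13, 16, 12] → min 7
[7, 13, 16, 12, 11] → min 7
[13, 16, 12, 11, 17] → min 11  ≥ 11 ✓
[16, 12, 11, 17, 17] → min 11  ≥ 11 ✓
[12, 11, 17, 17, 5] → min 5
2 windows satisfy the condition.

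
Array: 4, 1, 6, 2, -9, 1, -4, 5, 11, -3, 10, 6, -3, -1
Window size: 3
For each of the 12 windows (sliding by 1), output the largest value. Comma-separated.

6, 6, 6, 2, 1, 5, 11, 11, 11, 10, 10, 6

(4, 1, 6) → max 6
(1, 6, 2) → max 6
(6, 2, -9) → max 6
(2, -9, 1) → max 2
(-9, 1, -4) → max 1
(1, -4, 5) → max 5
(-4, 5, 11) → max 11
(5, 11, -3) → max 11
(11, -3, 10) → max 11
(-3, 10, 6) → max 10
(10, 6, -3) → max 10
(6, -3, -1) → max 6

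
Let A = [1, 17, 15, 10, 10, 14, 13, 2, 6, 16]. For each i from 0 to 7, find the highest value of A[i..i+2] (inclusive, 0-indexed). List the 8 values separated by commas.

17, 17, 15, 14, 14, 14, 13, 16

(1, 17, 15) → max 17
(17, 15, 10) → max 17
(15, 10, 10) → max 15
(10, 10, 14) → max 14
(10, 14, 13) → max 14
(14, 13, 2) → max 14
(13, 2, 6) → max 13
(2, 6, 16) → max 16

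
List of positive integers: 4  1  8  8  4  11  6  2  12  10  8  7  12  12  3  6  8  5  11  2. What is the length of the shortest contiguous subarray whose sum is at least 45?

add 4: running sum 4 < 45
add 1: running sum 5 < 45
add 8: running sum 13 < 45
add 8: running sum 21 < 45
add 4: running sum 25 < 45
add 11: running sum 36 < 45
add 6: running sum 42 < 45
add 2: running sum 44 < 45
end 8: [8, 8, 4, 11, 6, 2, 12] sum 51, len 7
end 9: [4, 11, 6, 2, 12, 10] sum 45, len 6
end 10: [11, 6, 2, 12, 10, 8] sum 49, len 6
end 11: [6, 2, 12, 10, 8, 7] sum 45, len 6
end 12: [12, 10, 8, 7, 12] sum 49, len 5
end 13: [10, 8, 7, 12, 12] sum 49, len 5
end 14: [10, 8, 7, 12, 12, 3] sum 52, len 6
end 15: [8, 7, 12, 12, 3, 6] sum 48, len 6
end 16: [7, 12, 12, 3, 6, 8] sum 48, len 6
end 17: [12, 12, 3, 6, 8, 5] sum 46, len 6
end 18: [12, 3, 6, 8, 5, 11] sum 45, len 6
end 19: [12, 3, 6, 8, 5, 11, 2] sum 47, len 7
Shortest qualifying length: 5.

5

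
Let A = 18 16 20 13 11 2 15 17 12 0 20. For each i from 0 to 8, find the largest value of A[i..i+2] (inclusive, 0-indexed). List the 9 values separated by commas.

20, 20, 20, 13, 15, 17, 17, 17, 20

(18, 16, 20) → max 20
(16, 20, 13) → max 20
(20, 13, 11) → max 20
(13, 11, 2) → max 13
(11, 2, 15) → max 15
(2, 15, 17) → max 17
(15, 17, 12) → max 17
(17, 12, 0) → max 17
(12, 0, 20) → max 20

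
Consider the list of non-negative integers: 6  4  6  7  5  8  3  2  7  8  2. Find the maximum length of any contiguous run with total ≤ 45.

8

Extend to the right; shrink from the left whenever the sum exceeds 45:
[6] sum 6 len 1
[6, 4] sum 10 len 2
[6, 4, 6] sum 16 len 3
[6, 4, 6, 7] sum 23 len 4
[6, 4, 6, 7, 5] sum 28 len 5
[6, 4, 6, 7, 5, 8] sum 36 len 6
[6, 4, 6, 7, 5, 8, 3] sum 39 len 7
[6, 4, 6, 7, 5, 8, 3, 2] sum 41 len 8
[4, 6, 7, 5, 8, 3, 2, 7] sum 42 len 8
[7, 5, 8, 3, 2, 7, 8] sum 40 len 7
[7, 5, 8, 3, 2, 7, 8, 2] sum 42 len 8
Longest length seen: 8.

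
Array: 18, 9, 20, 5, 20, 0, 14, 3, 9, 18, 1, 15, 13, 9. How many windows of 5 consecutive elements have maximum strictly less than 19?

18 9 20 5 20 → max 20
9 20 5 20 0 → max 20
20 5 20 0 14 → max 20
5 20 0 14 3 → max 20
20 0 14 3 9 → max 20
0 14 3 9 18 → max 18  < 19 ✓
14 3 9 18 1 → max 18  < 19 ✓
3 9 18 1 15 → max 18  < 19 ✓
9 18 1 15 13 → max 18  < 19 ✓
18 1 15 13 9 → max 18  < 19 ✓
5 windows satisfy the condition.

5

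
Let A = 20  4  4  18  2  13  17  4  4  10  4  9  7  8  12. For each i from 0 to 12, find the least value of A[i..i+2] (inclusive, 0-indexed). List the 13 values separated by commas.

Sliding a size-3 window across the 15 values:
[20, 4, 4] → min 4
[4, 4, 18] → min 4
[4, 18, 2] → min 2
[18, 2, 13] → min 2
[2, 13, 17] → min 2
[13, 17, 4] → min 4
[17, 4, 4] → min 4
[4, 4, 10] → min 4
[4, 10, 4] → min 4
[10, 4, 9] → min 4
[4, 9, 7] → min 4
[9, 7, 8] → min 7
[7, 8, 12] → min 7

4, 4, 2, 2, 2, 4, 4, 4, 4, 4, 4, 7, 7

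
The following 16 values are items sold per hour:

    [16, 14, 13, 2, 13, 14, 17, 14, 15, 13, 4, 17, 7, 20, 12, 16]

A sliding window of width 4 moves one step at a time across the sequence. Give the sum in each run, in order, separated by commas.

(16, 14, 13, 2) → sum 45
(14, 13, 2, 13) → sum 42
(13, 2, 13, 14) → sum 42
(2, 13, 14, 17) → sum 46
(13, 14, 17, 14) → sum 58
(14, 17, 14, 15) → sum 60
(17, 14, 15, 13) → sum 59
(14, 15, 13, 4) → sum 46
(15, 13, 4, 17) → sum 49
(13, 4, 17, 7) → sum 41
(4, 17, 7, 20) → sum 48
(17, 7, 20, 12) → sum 56
(7, 20, 12, 16) → sum 55

45, 42, 42, 46, 58, 60, 59, 46, 49, 41, 48, 56, 55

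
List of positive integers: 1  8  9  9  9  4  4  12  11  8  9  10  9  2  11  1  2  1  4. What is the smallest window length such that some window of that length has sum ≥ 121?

add 1: running sum 1 < 121
add 8: running sum 9 < 121
add 9: running sum 18 < 121
add 9: running sum 27 < 121
add 9: running sum 36 < 121
add 4: running sum 40 < 121
add 4: running sum 44 < 121
add 12: running sum 56 < 121
add 11: running sum 67 < 121
add 8: running sum 75 < 121
add 9: running sum 84 < 121
add 10: running sum 94 < 121
add 9: running sum 103 < 121
add 2: running sum 105 < 121
add 11: running sum 116 < 121
add 1: running sum 117 < 121
add 2: running sum 119 < 121
add 1: running sum 120 < 121
end 18: [8, 9, 9, 9, 4, 4, 12, 11, 8, 9, 10, 9, 2, 11, 1, 2, 1, 4] sum 123, len 18
Shortest qualifying length: 18.

18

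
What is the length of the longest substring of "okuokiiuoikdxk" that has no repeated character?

6

add o: [o] len 1
add k: [o, k] len 2
add u: [o, k, u] len 3
add o (repeat o, move left end past it): [k, u, o] len 3
add k (repeat k, move left end past it): [u, o, k] len 3
add i: [u, o, k, i] len 4
add i (repeat i, move left end past it): [i] len 1
add u: [i, u] len 2
add o: [i, u, o] len 3
add i (repeat i, move left end past it): [u, o, i] len 3
add k: [u, o, i, k] len 4
add d: [u, o, i, k, d] len 5
add x: [u, o, i, k, d, x] len 6
add k (repeat k, move left end past it): [d, x, k] len 3
Longest all-distinct length: 6.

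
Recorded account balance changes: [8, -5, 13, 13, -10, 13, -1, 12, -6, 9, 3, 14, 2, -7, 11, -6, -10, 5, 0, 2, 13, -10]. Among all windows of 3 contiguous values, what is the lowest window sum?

[8, -5, 13] → sum 16
[-5, 13, 13] → sum 21
[13, 13, -10] → sum 16
[13, -10, 13] → sum 16
[-10, 13, -1] → sum 2
[13, -1, 12] → sum 24
[-1, 12, -6] → sum 5
[12, -6, 9] → sum 15
[-6, 9, 3] → sum 6
[9, 3, 14] → sum 26
[3, 14, 2] → sum 19
[14, 2, -7] → sum 9
[2, -7, 11] → sum 6
[-7, 11, -6] → sum -2
[11, -6, -10] → sum -5
[-6, -10, 5] → sum -11
[-10, 5, 0] → sum -5
[5, 0, 2] → sum 7
[0, 2, 13] → sum 15
[2, 13, -10] → sum 5
Lowest of these is -11.

-11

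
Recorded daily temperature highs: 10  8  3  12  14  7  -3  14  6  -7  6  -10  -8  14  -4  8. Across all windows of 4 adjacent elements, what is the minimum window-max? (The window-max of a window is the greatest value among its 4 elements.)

6

(10, 8, 3, 12) → max 12
(8, 3, 12, 14) → max 14
(3, 12, 14, 7) → max 14
(12, 14, 7, -3) → max 14
(14, 7, -3, 14) → max 14
(7, -3, 14, 6) → max 14
(-3, 14, 6, -7) → max 14
(14, 6, -7, 6) → max 14
(6, -7, 6, -10) → max 6
(-7, 6, -10, -8) → max 6
(6, -10, -8, 14) → max 14
(-10, -8, 14, -4) → max 14
(-8, 14, -4, 8) → max 14
Minimum of these is 6.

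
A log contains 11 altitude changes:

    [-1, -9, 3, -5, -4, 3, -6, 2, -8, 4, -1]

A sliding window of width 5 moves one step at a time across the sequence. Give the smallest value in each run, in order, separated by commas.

-9, -9, -6, -6, -8, -8, -8

[-1, -9, 3, -5, -4] → min -9
[-9, 3, -5, -4, 3] → min -9
[3, -5, -4, 3, -6] → min -6
[-5, -4, 3, -6, 2] → min -6
[-4, 3, -6, 2, -8] → min -8
[3, -6, 2, -8, 4] → min -8
[-6, 2, -8, 4, -1] → min -8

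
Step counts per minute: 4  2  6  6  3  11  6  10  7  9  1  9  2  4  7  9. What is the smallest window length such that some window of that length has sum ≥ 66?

Extend right; whenever the sum reaches 66, record the length and shrink from the left:
add 4: running sum 4 < 66
add 2: running sum 6 < 66
add 6: running sum 12 < 66
add 6: running sum 18 < 66
add 3: running sum 21 < 66
add 11: running sum 32 < 66
add 6: running sum 38 < 66
add 10: running sum 48 < 66
add 7: running sum 55 < 66
add 9: running sum 64 < 66
add 1: running sum 65 < 66
end 11: [6, 6, 3, 11, 6, 10, 7, 9, 1, 9] sum 68, len 10
end 12: [6, 6, 3, 11, 6, 10, 7, 9, 1, 9, 2] sum 70, len 11
end 13: [6, 3, 11, 6, 10, 7, 9, 1, 9, 2, 4] sum 68, len 11
end 14: [11, 6, 10, 7, 9, 1, 9, 2, 4, 7] sum 66, len 10
end 15: [11, 6, 10, 7, 9, 1, 9, 2, 4, 7, 9] sum 75, len 11
Shortest qualifying length: 10.

10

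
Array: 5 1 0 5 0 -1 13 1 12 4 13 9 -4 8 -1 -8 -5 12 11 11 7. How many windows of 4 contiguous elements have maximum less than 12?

6

[5, 1, 0, 5] → max 5  < 12 ✓
[1, 0, 5, 0] → max 5  < 12 ✓
[0, 5, 0, -1] → max 5  < 12 ✓
[5, 0, -1, 13] → max 13
[0, -1, 13, 1] → max 13
[-1, 13, 1, 12] → max 13
[13, 1, 12, 4] → max 13
[1, 12, 4, 13] → max 13
[12, 4, 13, 9] → max 13
[4, 13, 9, -4] → max 13
[13, 9, -4, 8] → max 13
[9, -4, 8, -1] → max 9  < 12 ✓
[-4, 8, -1, -8] → max 8  < 12 ✓
[8, -1, -8, -5] → max 8  < 12 ✓
[-1, -8, -5, 12] → max 12
[-8, -5, 12, 11] → max 12
[-5, 12, 11, 11] → max 12
[12, 11, 11, 7] → max 12
6 windows satisfy the condition.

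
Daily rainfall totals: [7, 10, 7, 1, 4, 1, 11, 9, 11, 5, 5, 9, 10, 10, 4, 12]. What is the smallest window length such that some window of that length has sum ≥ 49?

add 7: running sum 7 < 49
add 10: running sum 17 < 49
add 7: running sum 24 < 49
add 1: running sum 25 < 49
add 4: running sum 29 < 49
add 1: running sum 30 < 49
add 11: running sum 41 < 49
end 7: [7, 10, 7, 1, 4, 1, 11, 9] sum 50, len 8
end 8: [10, 7, 1, 4, 1, 11, 9, 11] sum 54, len 8
end 9: [7, 1, 4, 1, 11, 9, 11, 5] sum 49, len 8
end 10: [7, 1, 4, 1, 11, 9, 11, 5, 5] sum 54, len 9
end 11: [11, 9, 11, 5, 5, 9] sum 50, len 6
end 12: [9, 11, 5, 5, 9, 10] sum 49, len 6
end 13: [11, 5, 5, 9, 10, 10] sum 50, len 6
end 14: [11, 5, 5, 9, 10, 10, 4] sum 54, len 7
end 15: [5, 9, 10, 10, 4, 12] sum 50, len 6
Shortest qualifying length: 6.

6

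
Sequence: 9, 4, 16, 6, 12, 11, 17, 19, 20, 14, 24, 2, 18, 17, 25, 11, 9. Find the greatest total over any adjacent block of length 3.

[9, 4, 16] → sum 29
[4, 16, 6] → sum 26
[16, 6, 12] → sum 34
[6, 12, 11] → sum 29
[12, 11, 17] → sum 40
[11, 17, 19] → sum 47
[17, 19, 20] → sum 56
[19, 20, 14] → sum 53
[20, 14, 24] → sum 58
[14, 24, 2] → sum 40
[24, 2, 18] → sum 44
[2, 18, 17] → sum 37
[18, 17, 25] → sum 60
[17, 25, 11] → sum 53
[25, 11, 9] → sum 45
Greatest of these is 60.

60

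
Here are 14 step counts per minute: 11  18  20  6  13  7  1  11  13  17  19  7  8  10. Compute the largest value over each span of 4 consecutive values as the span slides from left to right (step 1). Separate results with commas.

[11, 18, 20, 6] → max 20
[18, 20, 6, 13] → max 20
[20, 6, 13, 7] → max 20
[6, 13, 7, 1] → max 13
[13, 7, 1, 11] → max 13
[7, 1, 11, 13] → max 13
[1, 11, 13, 17] → max 17
[11, 13, 17, 19] → max 19
[13, 17, 19, 7] → max 19
[17, 19, 7, 8] → max 19
[19, 7, 8, 10] → max 19

20, 20, 20, 13, 13, 13, 17, 19, 19, 19, 19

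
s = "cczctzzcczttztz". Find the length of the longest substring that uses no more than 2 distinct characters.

6

[c] 1 distinct, len 1
[c, c] 1 distinct, len 2
[c, c, z] 2 distinct, len 3
[c, c, z, c] 2 distinct, len 4
[c, t] 2 distinct, len 2
[t, z] 2 distinct, len 2
[t, z, z] 2 distinct, len 3
[z, z, c] 2 distinct, len 3
[z, z, c, c] 2 distinct, len 4
[z, z, c, c, z] 2 distinct, len 5
[z, t] 2 distinct, len 2
[z, t, t] 2 distinct, len 3
[z, t, t, z] 2 distinct, len 4
[z, t, t, z, t] 2 distinct, len 5
[z, t, t, z, t, z] 2 distinct, len 6
Longest length with ≤2 distinct: 6.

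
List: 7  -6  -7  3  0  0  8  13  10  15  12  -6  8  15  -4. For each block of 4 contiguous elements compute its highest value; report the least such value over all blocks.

7 -6 -7 3 → max 7
-6 -7 3 0 → max 3
-7 3 0 0 → max 3
3 0 0 8 → max 8
0 0 8 13 → max 13
0 8 13 10 → max 13
8 13 10 15 → max 15
13 10 15 12 → max 15
10 15 12 -6 → max 15
15 12 -6 8 → max 15
12 -6 8 15 → max 15
-6 8 15 -4 → max 15
Least of these is 3.

3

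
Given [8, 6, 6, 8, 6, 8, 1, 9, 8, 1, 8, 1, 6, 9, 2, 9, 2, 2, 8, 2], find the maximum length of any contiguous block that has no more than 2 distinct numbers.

6

Extend right; when distinct count exceeds 2, shrink from the left:
add 8: window [8] (1 distinct), len 1
add 6: window [8, 6] (2 distinct), len 2
add 6: window [8, 6, 6] (2 distinct), len 3
add 8: window [8, 6, 6, 8] (2 distinct), len 4
add 6: window [8, 6, 6, 8, 6] (2 distinct), len 5
add 8: window [8, 6, 6, 8, 6, 8] (2 distinct), len 6
add 1: window [8, 1] (2 distinct), len 2
add 9: window [1, 9] (2 distinct), len 2
add 8: window [9, 8] (2 distinct), len 2
add 1: window [8, 1] (2 distinct), len 2
add 8: window [8, 1, 8] (2 distinct), len 3
add 1: window [8, 1, 8, 1] (2 distinct), len 4
add 6: window [1, 6] (2 distinct), len 2
add 9: window [6, 9] (2 distinct), len 2
add 2: window [9, 2] (2 distinct), len 2
add 9: window [9, 2, 9] (2 distinct), len 3
add 2: window [9, 2, 9, 2] (2 distinct), len 4
add 2: window [9, 2, 9, 2, 2] (2 distinct), len 5
add 8: window [2, 2, 8] (2 distinct), len 3
add 2: window [2, 2, 8, 2] (2 distinct), len 4
Longest length with ≤2 distinct: 6.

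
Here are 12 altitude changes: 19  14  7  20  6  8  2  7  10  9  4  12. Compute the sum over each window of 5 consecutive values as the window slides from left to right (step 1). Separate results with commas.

Sliding a size-5 window across the 12 values:
19 14 7 20 6 → sum 66
14 7 20 6 8 → sum 55
7 20 6 8 2 → sum 43
20 6 8 2 7 → sum 43
6 8 2 7 10 → sum 33
8 2 7 10 9 → sum 36
2 7 10 9 4 → sum 32
7 10 9 4 12 → sum 42

66, 55, 43, 43, 33, 36, 32, 42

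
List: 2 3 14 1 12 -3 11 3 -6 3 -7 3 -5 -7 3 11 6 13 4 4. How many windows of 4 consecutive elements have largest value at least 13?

6

(2, 3, 14, 1) → max 14  ≥ 13 ✓
(3, 14, 1, 12) → max 14  ≥ 13 ✓
(14, 1, 12, -3) → max 14  ≥ 13 ✓
(1, 12, -3, 11) → max 12
(12, -3, 11, 3) → max 12
(-3, 11, 3, -6) → max 11
(11, 3, -6, 3) → max 11
(3, -6, 3, -7) → max 3
(-6, 3, -7, 3) → max 3
(3, -7, 3, -5) → max 3
(-7, 3, -5, -7) → max 3
(3, -5, -7, 3) → max 3
(-5, -7, 3, 11) → max 11
(-7, 3, 11, 6) → max 11
(3, 11, 6, 13) → max 13  ≥ 13 ✓
(11, 6, 13, 4) → max 13  ≥ 13 ✓
(6, 13, 4, 4) → max 13  ≥ 13 ✓
6 windows satisfy the condition.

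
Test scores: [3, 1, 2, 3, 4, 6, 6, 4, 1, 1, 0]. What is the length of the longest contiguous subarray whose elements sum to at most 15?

Extend to the right; shrink from the left whenever the sum exceeds 15:
[3] sum 3 len 1
[3, 1] sum 4 len 2
[3, 1, 2] sum 6 len 3
[3, 1, 2, 3] sum 9 len 4
[3, 1, 2, 3, 4] sum 13 len 5
[2, 3, 4, 6] sum 15 len 4
[6, 6] sum 12 len 2
[6, 4] sum 10 len 2
[6, 4, 1] sum 11 len 3
[6, 4, 1, 1] sum 12 len 4
[6, 4, 1, 1, 0] sum 12 len 5
Longest length seen: 5.

5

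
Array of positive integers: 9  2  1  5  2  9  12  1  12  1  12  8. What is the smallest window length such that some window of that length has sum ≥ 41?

add 9: running sum 9 < 41
add 2: running sum 11 < 41
add 1: running sum 12 < 41
add 5: running sum 17 < 41
add 2: running sum 19 < 41
add 9: running sum 28 < 41
add 12: running sum 40 < 41
end 7: [9, 2, 1, 5, 2, 9, 12, 1] sum 41, len 8
end 8: [5, 2, 9, 12, 1, 12] sum 41, len 6
end 9: [5, 2, 9, 12, 1, 12, 1] sum 42, len 7
end 10: [9, 12, 1, 12, 1, 12] sum 47, len 6
end 11: [12, 1, 12, 1, 12, 8] sum 46, len 6
Shortest qualifying length: 6.

6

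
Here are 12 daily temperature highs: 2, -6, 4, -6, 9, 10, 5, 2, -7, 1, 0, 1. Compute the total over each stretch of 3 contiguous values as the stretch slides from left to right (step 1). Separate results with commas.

(2, -6, 4) → sum 0
(-6, 4, -6) → sum -8
(4, -6, 9) → sum 7
(-6, 9, 10) → sum 13
(9, 10, 5) → sum 24
(10, 5, 2) → sum 17
(5, 2, -7) → sum 0
(2, -7, 1) → sum -4
(-7, 1, 0) → sum -6
(1, 0, 1) → sum 2

0, -8, 7, 13, 24, 17, 0, -4, -6, 2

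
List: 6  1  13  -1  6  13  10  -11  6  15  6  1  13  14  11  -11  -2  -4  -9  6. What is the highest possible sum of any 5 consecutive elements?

49

[6, 1, 13, -1, 6] → sum 25
[1, 13, -1, 6, 13] → sum 32
[13, -1, 6, 13, 10] → sum 41
[-1, 6, 13, 10, -11] → sum 17
[6, 13, 10, -11, 6] → sum 24
[13, 10, -11, 6, 15] → sum 33
[10, -11, 6, 15, 6] → sum 26
[-11, 6, 15, 6, 1] → sum 17
[6, 15, 6, 1, 13] → sum 41
[15, 6, 1, 13, 14] → sum 49
[6, 1, 13, 14, 11] → sum 45
[1, 13, 14, 11, -11] → sum 28
[13, 14, 11, -11, -2] → sum 25
[14, 11, -11, -2, -4] → sum 8
[11, -11, -2, -4, -9] → sum -15
[-11, -2, -4, -9, 6] → sum -20
Highest of these is 49.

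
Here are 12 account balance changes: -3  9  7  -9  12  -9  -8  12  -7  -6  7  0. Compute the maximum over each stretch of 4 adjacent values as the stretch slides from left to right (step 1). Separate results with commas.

[-3, 9, 7, -9] → max 9
[9, 7, -9, 12] → max 12
[7, -9, 12, -9] → max 12
[-9, 12, -9, -8] → max 12
[12, -9, -8, 12] → max 12
[-9, -8, 12, -7] → max 12
[-8, 12, -7, -6] → max 12
[12, -7, -6, 7] → max 12
[-7, -6, 7, 0] → max 7

9, 12, 12, 12, 12, 12, 12, 12, 7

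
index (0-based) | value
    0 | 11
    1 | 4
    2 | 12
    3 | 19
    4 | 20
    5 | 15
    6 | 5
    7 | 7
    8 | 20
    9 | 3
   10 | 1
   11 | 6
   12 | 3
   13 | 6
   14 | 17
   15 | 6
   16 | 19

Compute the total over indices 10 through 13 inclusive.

16

Elements at indices 10..13: 1, 6, 3, 6
sum(1, 6, 3, 6) = 16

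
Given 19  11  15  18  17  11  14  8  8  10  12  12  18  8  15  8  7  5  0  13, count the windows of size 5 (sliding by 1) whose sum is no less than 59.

(19, 11, 15, 18, 17) → sum 80  ≥ 59 ✓
(11, 15, 18, 17, 11) → sum 72  ≥ 59 ✓
(15, 18, 17, 11, 14) → sum 75  ≥ 59 ✓
(18, 17, 11, 14, 8) → sum 68  ≥ 59 ✓
(17, 11, 14, 8, 8) → sum 58
(11, 14, 8, 8, 10) → sum 51
(14, 8, 8, 10, 12) → sum 52
(8, 8, 10, 12, 12) → sum 50
(8, 10, 12, 12, 18) → sum 60  ≥ 59 ✓
(10, 12, 12, 18, 8) → sum 60  ≥ 59 ✓
(12, 12, 18, 8, 15) → sum 65  ≥ 59 ✓
(12, 18, 8, 15, 8) → sum 61  ≥ 59 ✓
(18, 8, 15, 8, 7) → sum 56
(8, 15, 8, 7, 5) → sum 43
(15, 8, 7, 5, 0) → sum 35
(8, 7, 5, 0, 13) → sum 33
8 windows satisfy the condition.

8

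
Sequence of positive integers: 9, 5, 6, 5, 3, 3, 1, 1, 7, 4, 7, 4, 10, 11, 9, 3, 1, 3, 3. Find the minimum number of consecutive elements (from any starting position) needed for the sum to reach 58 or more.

10

add 9: running sum 9 < 58
add 5: running sum 14 < 58
add 6: running sum 20 < 58
add 5: running sum 25 < 58
add 3: running sum 28 < 58
add 3: running sum 31 < 58
add 1: running sum 32 < 58
add 1: running sum 33 < 58
add 7: running sum 40 < 58
add 4: running sum 44 < 58
add 7: running sum 51 < 58
add 4: running sum 55 < 58
end 12: [9, 5, 6, 5, 3, 3, 1, 1, 7, 4, 7, 4, 10] sum 65, len 13
end 13: [6, 5, 3, 3, 1, 1, 7, 4, 7, 4, 10, 11] sum 62, len 12
end 14: [3, 3, 1, 1, 7, 4, 7, 4, 10, 11, 9] sum 60, len 11
end 15: [3, 1, 1, 7, 4, 7, 4, 10, 11, 9, 3] sum 60, len 11
end 16: [1, 1, 7, 4, 7, 4, 10, 11, 9, 3, 1] sum 58, len 11
end 17: [7, 4, 7, 4, 10, 11, 9, 3, 1, 3] sum 59, len 10
end 18: [7, 4, 7, 4, 10, 11, 9, 3, 1, 3, 3] sum 62, len 11
Shortest qualifying length: 10.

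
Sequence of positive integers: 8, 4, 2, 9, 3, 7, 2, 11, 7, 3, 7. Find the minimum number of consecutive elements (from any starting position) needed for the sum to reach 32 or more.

5

Extend right; whenever the sum reaches 32, record the length and shrink from the left:
add 8: running sum 8 < 32
add 4: running sum 12 < 32
add 2: running sum 14 < 32
add 9: running sum 23 < 32
add 3: running sum 26 < 32
end 5: [8, 4, 2, 9, 3, 7] sum 33, len 6
end 6: [8, 4, 2, 9, 3, 7, 2] sum 35, len 7
end 7: [9, 3, 7, 2, 11] sum 32, len 5
end 8: [9, 3, 7, 2, 11, 7] sum 39, len 6
end 9: [3, 7, 2, 11, 7, 3] sum 33, len 6
end 10: [7, 2, 11, 7, 3, 7] sum 37, len 6
Shortest qualifying length: 5.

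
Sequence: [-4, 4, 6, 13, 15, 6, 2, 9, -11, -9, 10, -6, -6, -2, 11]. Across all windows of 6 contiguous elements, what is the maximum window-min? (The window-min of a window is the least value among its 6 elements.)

2

(-4, 4, 6, 13, 15, 6) → min -4
(4, 6, 13, 15, 6, 2) → min 2
(6, 13, 15, 6, 2, 9) → min 2
(13, 15, 6, 2, 9, -11) → min -11
(15, 6, 2, 9, -11, -9) → min -11
(6, 2, 9, -11, -9, 10) → min -11
(2, 9, -11, -9, 10, -6) → min -11
(9, -11, -9, 10, -6, -6) → min -11
(-11, -9, 10, -6, -6, -2) → min -11
(-9, 10, -6, -6, -2, 11) → min -9
Maximum of these is 2.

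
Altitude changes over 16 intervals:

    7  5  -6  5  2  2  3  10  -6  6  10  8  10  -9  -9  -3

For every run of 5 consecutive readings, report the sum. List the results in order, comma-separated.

Sliding a size-5 window across the 16 values:
(7, 5, -6, 5, 2) → sum 13
(5, -6, 5, 2, 2) → sum 8
(-6, 5, 2, 2, 3) → sum 6
(5, 2, 2, 3, 10) → sum 22
(2, 2, 3, 10, -6) → sum 11
(2, 3, 10, -6, 6) → sum 15
(3, 10, -6, 6, 10) → sum 23
(10, -6, 6, 10, 8) → sum 28
(-6, 6, 10, 8, 10) → sum 28
(6, 10, 8, 10, -9) → sum 25
(10, 8, 10, -9, -9) → sum 10
(8, 10, -9, -9, -3) → sum -3

13, 8, 6, 22, 11, 15, 23, 28, 28, 25, 10, -3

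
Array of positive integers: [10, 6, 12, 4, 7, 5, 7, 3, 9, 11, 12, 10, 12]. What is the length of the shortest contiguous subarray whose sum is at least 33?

3

add 10: running sum 10 < 33
add 6: running sum 16 < 33
add 12: running sum 28 < 33
add 4: running sum 32 < 33
add 7: shortest ending here [10, 6, 12, 4, 7] sum 39, len 5
add 5: shortest ending here [6, 12, 4, 7, 5] sum 34, len 5
add 7: shortest ending here [12, 4, 7, 5, 7] sum 35, len 5
add 3: shortest ending here [12, 4, 7, 5, 7, 3] sum 38, len 6
add 9: shortest ending here [4, 7, 5, 7, 3, 9] sum 35, len 6
add 11: shortest ending here [5, 7, 3, 9, 11] sum 35, len 5
add 12: shortest ending here [3, 9, 11, 12] sum 35, len 4
add 10: shortest ending here [11, 12, 10] sum 33, len 3
add 12: shortest ending here [12, 10, 12] sum 34, len 3
Shortest qualifying length: 3.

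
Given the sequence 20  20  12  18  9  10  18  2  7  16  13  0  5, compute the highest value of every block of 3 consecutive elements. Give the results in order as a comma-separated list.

20, 20, 18, 18, 18, 18, 18, 16, 16, 16, 13

Sliding a size-3 window across the 13 values:
(20, 20, 12) → max 20
(20, 12, 18) → max 20
(12, 18, 9) → max 18
(18, 9, 10) → max 18
(9, 10, 18) → max 18
(10, 18, 2) → max 18
(18, 2, 7) → max 18
(2, 7, 16) → max 16
(7, 16, 13) → max 16
(16, 13, 0) → max 16
(13, 0, 5) → max 13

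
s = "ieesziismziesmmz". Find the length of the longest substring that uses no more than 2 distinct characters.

add i: window [i] (1 distinct), len 1
add e: window [i, e] (2 distinct), len 2
add e: window [i, e, e] (2 distinct), len 3
add s: window [e, e, s] (2 distinct), len 3
add z: window [s, z] (2 distinct), len 2
add i: window [z, i] (2 distinct), len 2
add i: window [z, i, i] (2 distinct), len 3
add s: window [i, i, s] (2 distinct), len 3
add m: window [s, m] (2 distinct), len 2
add z: window [m, z] (2 distinct), len 2
add i: window [z, i] (2 distinct), len 2
add e: window [i, e] (2 distinct), len 2
add s: window [e, s] (2 distinct), len 2
add m: window [s, m] (2 distinct), len 2
add m: window [s, m, m] (2 distinct), len 3
add z: window [m, m, z] (2 distinct), len 3
Longest length with ≤2 distinct: 3.

3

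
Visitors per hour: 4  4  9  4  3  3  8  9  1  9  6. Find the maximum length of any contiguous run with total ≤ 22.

Extend to the right; shrink from the left whenever the sum exceeds 22:
[4] sum 4 len 1
[4, 4] sum 8 len 2
[4, 4, 9] sum 17 len 3
[4, 4, 9, 4] sum 21 len 4
[4, 9, 4, 3] sum 20 len 4
[9, 4, 3, 3] sum 19 len 4
[4, 3, 3, 8] sum 18 len 4
[3, 8, 9] sum 20 len 3
[3, 8, 9, 1] sum 21 len 4
[9, 1, 9] sum 19 len 3
[1, 9, 6] sum 16 len 3
Longest length seen: 4.

4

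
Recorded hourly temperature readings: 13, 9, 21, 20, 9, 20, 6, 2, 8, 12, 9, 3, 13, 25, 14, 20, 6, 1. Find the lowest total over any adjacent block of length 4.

28

13 9 21 20 → sum 63
9 21 20 9 → sum 59
21 20 9 20 → sum 70
20 9 20 6 → sum 55
9 20 6 2 → sum 37
20 6 2 8 → sum 36
6 2 8 12 → sum 28
2 8 12 9 → sum 31
8 12 9 3 → sum 32
12 9 3 13 → sum 37
9 3 13 25 → sum 50
3 13 25 14 → sum 55
13 25 14 20 → sum 72
25 14 20 6 → sum 65
14 20 6 1 → sum 41
Lowest of these is 28.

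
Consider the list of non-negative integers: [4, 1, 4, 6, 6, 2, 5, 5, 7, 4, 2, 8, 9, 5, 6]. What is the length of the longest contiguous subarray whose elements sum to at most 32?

7

Extend to the right; shrink from the left whenever the sum exceeds 32:
→ 4: sum 4, len 1
→ 1: sum 5, len 2
→ 4: sum 9, len 3
→ 6: sum 15, len 4
→ 6: sum 21, len 5
→ 2: sum 23, len 6
→ 5: sum 28, len 7
→ 5 (dropped 4): sum 29, len 7
→ 7 (dropped 1, 4): sum 31, len 6
→ 4 (dropped 6): sum 29, len 6
→ 2: sum 31, len 7
→ 8 (dropped 6, 2): sum 31, len 6
→ 9 (dropped 5, 5): sum 30, len 5
→ 5 (dropped 7): sum 28, len 5
→ 6 (dropped 4): sum 30, len 5
Longest length seen: 7.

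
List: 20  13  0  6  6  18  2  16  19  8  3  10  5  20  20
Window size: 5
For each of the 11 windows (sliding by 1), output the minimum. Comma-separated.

0, 0, 0, 2, 2, 2, 2, 3, 3, 3, 3

Sliding a size-5 window across the 15 values:
20 13 0 6 6 → min 0
13 0 6 6 18 → min 0
0 6 6 18 2 → min 0
6 6 18 2 16 → min 2
6 18 2 16 19 → min 2
18 2 16 19 8 → min 2
2 16 19 8 3 → min 2
16 19 8 3 10 → min 3
19 8 3 10 5 → min 3
8 3 10 5 20 → min 3
3 10 5 20 20 → min 3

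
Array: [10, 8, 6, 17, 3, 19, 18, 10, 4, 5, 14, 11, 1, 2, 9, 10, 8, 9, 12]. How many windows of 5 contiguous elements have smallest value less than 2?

[10, 8, 6, 17, 3] → min 3
[8, 6, 17, 3, 19] → min 3
[6, 17, 3, 19, 18] → min 3
[17, 3, 19, 18, 10] → min 3
[3, 19, 18, 10, 4] → min 3
[19, 18, 10, 4, 5] → min 4
[18, 10, 4, 5, 14] → min 4
[10, 4, 5, 14, 11] → min 4
[4, 5, 14, 11, 1] → min 1  < 2 ✓
[5, 14, 11, 1, 2] → min 1  < 2 ✓
[14, 11, 1, 2, 9] → min 1  < 2 ✓
[11, 1, 2, 9, 10] → min 1  < 2 ✓
[1, 2, 9, 10, 8] → min 1  < 2 ✓
[2, 9, 10, 8, 9] → min 2
[9, 10, 8, 9, 12] → min 8
5 windows satisfy the condition.

5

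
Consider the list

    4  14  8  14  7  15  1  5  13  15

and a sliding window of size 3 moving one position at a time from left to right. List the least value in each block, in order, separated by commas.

[4, 14, 8] → min 4
[14, 8, 14] → min 8
[8, 14, 7] → min 7
[14, 7, 15] → min 7
[7, 15, 1] → min 1
[15, 1, 5] → min 1
[1, 5, 13] → min 1
[5, 13, 15] → min 5

4, 8, 7, 7, 1, 1, 1, 5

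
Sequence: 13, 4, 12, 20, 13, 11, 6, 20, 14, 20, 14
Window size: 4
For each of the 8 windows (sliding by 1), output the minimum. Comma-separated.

4, 4, 11, 6, 6, 6, 6, 14

Sliding a size-4 window across the 11 values:
13 4 12 20 → min 4
4 12 20 13 → min 4
12 20 13 11 → min 11
20 13 11 6 → min 6
13 11 6 20 → min 6
11 6 20 14 → min 6
6 20 14 20 → min 6
20 14 20 14 → min 14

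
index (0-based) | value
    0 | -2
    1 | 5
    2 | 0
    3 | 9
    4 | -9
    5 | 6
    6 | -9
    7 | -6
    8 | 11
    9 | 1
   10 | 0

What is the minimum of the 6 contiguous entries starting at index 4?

Elements at indices 4..9: -9, 6, -9, -6, 11, 1
min(-9, 6, -9, -6, 11, 1) = -9

-9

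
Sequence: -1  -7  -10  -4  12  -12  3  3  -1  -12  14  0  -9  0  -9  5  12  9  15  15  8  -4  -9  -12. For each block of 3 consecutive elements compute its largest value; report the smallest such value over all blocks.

(-1, -7, -10) → max -1
(-7, -10, -4) → max -4
(-10, -4, 12) → max 12
(-4, 12, -12) → max 12
(12, -12, 3) → max 12
(-12, 3, 3) → max 3
(3, 3, -1) → max 3
(3, -1, -12) → max 3
(-1, -12, 14) → max 14
(-12, 14, 0) → max 14
(14, 0, -9) → max 14
(0, -9, 0) → max 0
(-9, 0, -9) → max 0
(0, -9, 5) → max 5
(-9, 5, 12) → max 12
(5, 12, 9) → max 12
(12, 9, 15) → max 15
(9, 15, 15) → max 15
(15, 15, 8) → max 15
(15, 8, -4) → max 15
(8, -4, -9) → max 8
(-4, -9, -12) → max -4
Smallest of these is -4.

-4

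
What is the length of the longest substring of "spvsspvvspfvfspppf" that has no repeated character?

4

add s: [s] len 1
add p: [s, p] len 2
add v: [s, p, v] len 3
add s (repeat s, move left end past it): [p, v, s] len 3
add s (repeat s, move left end past it): [s] len 1
add p: [s, p] len 2
add v: [s, p, v] len 3
add v (repeat v, move left end past it): [v] len 1
add s: [v, s] len 2
add p: [v, s, p] len 3
add f: [v, s, p, f] len 4
add v (repeat v, move left end past it): [s, p, f, v] len 4
add f (repeat f, move left end past it): [v, f] len 2
add s: [v, f, s] len 3
add p: [v, f, s, p] len 4
add p (repeat p, move left end past it): [p] len 1
add p (repeat p, move left end past it): [p] len 1
add f: [p, f] len 2
Longest all-distinct length: 4.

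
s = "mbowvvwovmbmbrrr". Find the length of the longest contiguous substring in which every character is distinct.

5

[m] len 1
[m, b] len 2
[m, b, o] len 3
[m, b, o, w] len 4
[m, b, o, w, v] len 5
[v] len 1
[v, w] len 2
[v, w, o] len 3
[w, o, v] len 3
[w, o, v, m] len 4
[w, o, v, m, b] len 5
[b, m] len 2
[m, b] len 2
[m, b, r] len 3
[r] len 1
[r] len 1
Longest all-distinct length: 5.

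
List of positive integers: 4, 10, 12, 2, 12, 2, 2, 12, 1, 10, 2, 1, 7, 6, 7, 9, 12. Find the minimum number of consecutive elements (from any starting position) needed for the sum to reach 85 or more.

Extend right; whenever the sum reaches 85, record the length and shrink from the left:
add 4: running sum 4 < 85
add 10: running sum 14 < 85
add 12: running sum 26 < 85
add 2: running sum 28 < 85
add 12: running sum 40 < 85
add 2: running sum 42 < 85
add 2: running sum 44 < 85
add 12: running sum 56 < 85
add 1: running sum 57 < 85
add 10: running sum 67 < 85
add 2: running sum 69 < 85
add 1: running sum 70 < 85
add 7: running sum 77 < 85
add 6: running sum 83 < 85
add 7: shortest ending here [10, 12, 2, 12, 2, 2, 12, 1, 10, 2, 1, 7, 6, 7] sum 86, len 14
add 9: shortest ending here [12, 2, 12, 2, 2, 12, 1, 10, 2, 1, 7, 6, 7, 9] sum 85, len 14
add 12: shortest ending here [2, 12, 2, 2, 12, 1, 10, 2, 1, 7, 6, 7, 9, 12] sum 85, len 14
Shortest qualifying length: 14.

14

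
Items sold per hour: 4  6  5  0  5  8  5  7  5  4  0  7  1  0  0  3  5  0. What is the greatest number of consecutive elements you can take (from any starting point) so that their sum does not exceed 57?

16

Extend to the right; shrink from the left whenever the sum exceeds 57:
[4] sum 4 len 1
[4, 6] sum 10 len 2
[4, 6, 5] sum 15 len 3
[4, 6, 5, 0] sum 15 len 4
[4, 6, 5, 0, 5] sum 20 len 5
[4, 6, 5, 0, 5, 8] sum 28 len 6
[4, 6, 5, 0, 5, 8, 5] sum 33 len 7
[4, 6, 5, 0, 5, 8, 5, 7] sum 40 len 8
[4, 6, 5, 0, 5, 8, 5, 7, 5] sum 45 len 9
[4, 6, 5, 0, 5, 8, 5, 7, 5, 4] sum 49 len 10
[4, 6, 5, 0, 5, 8, 5, 7, 5, 4, 0] sum 49 len 11
[4, 6, 5, 0, 5, 8, 5, 7, 5, 4, 0, 7] sum 56 len 12
[4, 6, 5, 0, 5, 8, 5, 7, 5, 4, 0, 7, 1] sum 57 len 13
[4, 6, 5, 0, 5, 8, 5, 7, 5, 4, 0, 7, 1, 0] sum 57 len 14
[4, 6, 5, 0, 5, 8, 5, 7, 5, 4, 0, 7, 1, 0, 0] sum 57 len 15
[6, 5, 0, 5, 8, 5, 7, 5, 4, 0, 7, 1, 0, 0, 3] sum 56 len 15
[5, 0, 5, 8, 5, 7, 5, 4, 0, 7, 1, 0, 0, 3, 5] sum 55 len 15
[5, 0, 5, 8, 5, 7, 5, 4, 0, 7, 1, 0, 0, 3, 5, 0] sum 55 len 16
Longest length seen: 16.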